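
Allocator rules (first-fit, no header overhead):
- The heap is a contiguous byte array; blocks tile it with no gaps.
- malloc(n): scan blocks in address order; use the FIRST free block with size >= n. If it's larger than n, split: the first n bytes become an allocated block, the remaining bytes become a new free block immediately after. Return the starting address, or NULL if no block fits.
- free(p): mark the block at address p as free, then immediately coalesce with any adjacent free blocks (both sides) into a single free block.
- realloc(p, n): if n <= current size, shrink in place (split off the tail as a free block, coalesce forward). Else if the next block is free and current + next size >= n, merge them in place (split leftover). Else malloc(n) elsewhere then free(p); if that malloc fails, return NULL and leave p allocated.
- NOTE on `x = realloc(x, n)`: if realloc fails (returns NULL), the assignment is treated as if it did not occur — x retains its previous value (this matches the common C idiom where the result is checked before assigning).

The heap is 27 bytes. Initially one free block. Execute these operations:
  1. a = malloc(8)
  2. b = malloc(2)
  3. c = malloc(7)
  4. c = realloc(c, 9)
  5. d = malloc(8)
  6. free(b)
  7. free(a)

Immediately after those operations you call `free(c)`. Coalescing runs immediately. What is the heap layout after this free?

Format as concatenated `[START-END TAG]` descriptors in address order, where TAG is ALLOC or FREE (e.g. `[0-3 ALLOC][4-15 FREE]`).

Op 1: a = malloc(8) -> a = 0; heap: [0-7 ALLOC][8-26 FREE]
Op 2: b = malloc(2) -> b = 8; heap: [0-7 ALLOC][8-9 ALLOC][10-26 FREE]
Op 3: c = malloc(7) -> c = 10; heap: [0-7 ALLOC][8-9 ALLOC][10-16 ALLOC][17-26 FREE]
Op 4: c = realloc(c, 9) -> c = 10; heap: [0-7 ALLOC][8-9 ALLOC][10-18 ALLOC][19-26 FREE]
Op 5: d = malloc(8) -> d = 19; heap: [0-7 ALLOC][8-9 ALLOC][10-18 ALLOC][19-26 ALLOC]
Op 6: free(b) -> (freed b); heap: [0-7 ALLOC][8-9 FREE][10-18 ALLOC][19-26 ALLOC]
Op 7: free(a) -> (freed a); heap: [0-9 FREE][10-18 ALLOC][19-26 ALLOC]
free(c): c = 10 -> block [10-18 ALLOC]; mark free, coalesce with adjacent free neighbors -> [0-18 FREE][19-26 ALLOC]

Answer: [0-18 FREE][19-26 ALLOC]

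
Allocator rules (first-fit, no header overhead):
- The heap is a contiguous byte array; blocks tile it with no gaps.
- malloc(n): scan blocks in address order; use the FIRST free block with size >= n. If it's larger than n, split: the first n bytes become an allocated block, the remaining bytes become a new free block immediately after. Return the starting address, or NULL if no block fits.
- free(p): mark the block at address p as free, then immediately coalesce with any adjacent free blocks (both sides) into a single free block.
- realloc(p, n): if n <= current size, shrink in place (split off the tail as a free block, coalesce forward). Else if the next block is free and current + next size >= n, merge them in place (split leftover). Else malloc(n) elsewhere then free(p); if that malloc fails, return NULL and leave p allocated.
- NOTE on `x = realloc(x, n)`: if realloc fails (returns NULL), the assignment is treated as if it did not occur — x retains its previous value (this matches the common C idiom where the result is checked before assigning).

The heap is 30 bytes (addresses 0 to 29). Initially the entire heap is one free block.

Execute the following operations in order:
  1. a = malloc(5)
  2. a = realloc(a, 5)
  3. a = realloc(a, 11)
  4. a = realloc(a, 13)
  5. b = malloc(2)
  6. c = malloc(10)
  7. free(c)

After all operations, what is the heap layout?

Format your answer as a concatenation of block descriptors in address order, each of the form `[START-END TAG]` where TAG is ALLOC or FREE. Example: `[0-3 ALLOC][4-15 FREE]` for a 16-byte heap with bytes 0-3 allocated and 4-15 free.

Answer: [0-12 ALLOC][13-14 ALLOC][15-29 FREE]

Derivation:
Op 1: a = malloc(5) -> a = 0; heap: [0-4 ALLOC][5-29 FREE]
Op 2: a = realloc(a, 5) -> a = 0; heap: [0-4 ALLOC][5-29 FREE]
Op 3: a = realloc(a, 11) -> a = 0; heap: [0-10 ALLOC][11-29 FREE]
Op 4: a = realloc(a, 13) -> a = 0; heap: [0-12 ALLOC][13-29 FREE]
Op 5: b = malloc(2) -> b = 13; heap: [0-12 ALLOC][13-14 ALLOC][15-29 FREE]
Op 6: c = malloc(10) -> c = 15; heap: [0-12 ALLOC][13-14 ALLOC][15-24 ALLOC][25-29 FREE]
Op 7: free(c) -> (freed c); heap: [0-12 ALLOC][13-14 ALLOC][15-29 FREE]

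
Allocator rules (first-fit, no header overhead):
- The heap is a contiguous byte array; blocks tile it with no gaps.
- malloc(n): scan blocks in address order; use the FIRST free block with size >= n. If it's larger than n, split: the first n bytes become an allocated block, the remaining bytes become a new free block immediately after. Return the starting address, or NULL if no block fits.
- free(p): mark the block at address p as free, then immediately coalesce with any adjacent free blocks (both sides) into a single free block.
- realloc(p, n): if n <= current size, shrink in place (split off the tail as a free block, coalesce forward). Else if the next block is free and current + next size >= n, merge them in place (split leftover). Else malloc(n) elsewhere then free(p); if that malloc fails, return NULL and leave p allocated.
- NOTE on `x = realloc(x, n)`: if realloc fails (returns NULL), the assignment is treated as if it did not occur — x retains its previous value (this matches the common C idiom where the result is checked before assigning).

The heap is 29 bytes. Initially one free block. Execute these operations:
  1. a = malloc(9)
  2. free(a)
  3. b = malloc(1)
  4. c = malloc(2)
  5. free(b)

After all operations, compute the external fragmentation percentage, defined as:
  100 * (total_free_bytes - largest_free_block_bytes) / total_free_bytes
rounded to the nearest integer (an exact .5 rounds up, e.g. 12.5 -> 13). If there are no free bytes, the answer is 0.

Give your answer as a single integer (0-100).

Op 1: a = malloc(9) -> a = 0; heap: [0-8 ALLOC][9-28 FREE]
Op 2: free(a) -> (freed a); heap: [0-28 FREE]
Op 3: b = malloc(1) -> b = 0; heap: [0-0 ALLOC][1-28 FREE]
Op 4: c = malloc(2) -> c = 1; heap: [0-0 ALLOC][1-2 ALLOC][3-28 FREE]
Op 5: free(b) -> (freed b); heap: [0-0 FREE][1-2 ALLOC][3-28 FREE]
Free blocks: [1 26] total_free=27 largest=26 -> 100*(27-26)/27 = 100/27 ≈ 3.704 -> rounds to 4

Answer: 4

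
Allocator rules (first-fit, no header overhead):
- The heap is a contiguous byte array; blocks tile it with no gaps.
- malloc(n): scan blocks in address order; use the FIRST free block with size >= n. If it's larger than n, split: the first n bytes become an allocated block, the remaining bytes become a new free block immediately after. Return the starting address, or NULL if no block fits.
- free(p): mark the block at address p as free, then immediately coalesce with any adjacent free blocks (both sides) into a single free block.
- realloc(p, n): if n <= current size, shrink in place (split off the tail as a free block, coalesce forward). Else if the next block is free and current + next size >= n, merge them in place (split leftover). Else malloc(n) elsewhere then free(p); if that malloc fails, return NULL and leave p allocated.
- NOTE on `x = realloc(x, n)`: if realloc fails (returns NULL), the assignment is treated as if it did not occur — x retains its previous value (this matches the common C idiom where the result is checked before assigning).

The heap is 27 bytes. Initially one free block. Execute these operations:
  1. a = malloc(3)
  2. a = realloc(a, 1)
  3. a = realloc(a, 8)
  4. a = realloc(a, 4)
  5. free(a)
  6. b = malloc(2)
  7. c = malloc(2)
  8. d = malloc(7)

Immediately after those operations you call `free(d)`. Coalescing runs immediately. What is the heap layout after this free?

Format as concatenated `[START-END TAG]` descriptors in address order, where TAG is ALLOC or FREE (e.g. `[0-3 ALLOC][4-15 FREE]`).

Op 1: a = malloc(3) -> a = 0; heap: [0-2 ALLOC][3-26 FREE]
Op 2: a = realloc(a, 1) -> a = 0; heap: [0-0 ALLOC][1-26 FREE]
Op 3: a = realloc(a, 8) -> a = 0; heap: [0-7 ALLOC][8-26 FREE]
Op 4: a = realloc(a, 4) -> a = 0; heap: [0-3 ALLOC][4-26 FREE]
Op 5: free(a) -> (freed a); heap: [0-26 FREE]
Op 6: b = malloc(2) -> b = 0; heap: [0-1 ALLOC][2-26 FREE]
Op 7: c = malloc(2) -> c = 2; heap: [0-1 ALLOC][2-3 ALLOC][4-26 FREE]
Op 8: d = malloc(7) -> d = 4; heap: [0-1 ALLOC][2-3 ALLOC][4-10 ALLOC][11-26 FREE]
free(d): d = 4 -> block [4-10 ALLOC]; mark free, coalesce with adjacent free neighbors -> [0-1 ALLOC][2-3 ALLOC][4-26 FREE]

Answer: [0-1 ALLOC][2-3 ALLOC][4-26 FREE]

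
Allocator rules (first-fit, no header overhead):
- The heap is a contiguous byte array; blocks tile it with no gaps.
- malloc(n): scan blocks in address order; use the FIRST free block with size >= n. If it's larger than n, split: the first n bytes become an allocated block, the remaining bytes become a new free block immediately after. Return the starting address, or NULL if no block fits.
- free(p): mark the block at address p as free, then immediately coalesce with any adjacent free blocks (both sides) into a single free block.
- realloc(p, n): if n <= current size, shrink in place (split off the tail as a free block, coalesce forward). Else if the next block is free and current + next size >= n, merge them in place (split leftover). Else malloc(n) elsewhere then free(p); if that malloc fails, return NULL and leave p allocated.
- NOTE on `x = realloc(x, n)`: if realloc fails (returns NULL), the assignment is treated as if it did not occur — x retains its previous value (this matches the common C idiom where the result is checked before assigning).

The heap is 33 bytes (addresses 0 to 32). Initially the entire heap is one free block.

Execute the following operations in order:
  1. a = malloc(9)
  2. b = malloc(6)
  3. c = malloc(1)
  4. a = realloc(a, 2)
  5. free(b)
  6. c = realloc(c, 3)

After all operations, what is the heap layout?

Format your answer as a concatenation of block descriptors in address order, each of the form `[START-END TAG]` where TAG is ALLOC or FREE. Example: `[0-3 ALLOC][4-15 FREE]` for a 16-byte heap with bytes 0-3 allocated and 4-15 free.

Op 1: a = malloc(9) -> a = 0; heap: [0-8 ALLOC][9-32 FREE]
Op 2: b = malloc(6) -> b = 9; heap: [0-8 ALLOC][9-14 ALLOC][15-32 FREE]
Op 3: c = malloc(1) -> c = 15; heap: [0-8 ALLOC][9-14 ALLOC][15-15 ALLOC][16-32 FREE]
Op 4: a = realloc(a, 2) -> a = 0; heap: [0-1 ALLOC][2-8 FREE][9-14 ALLOC][15-15 ALLOC][16-32 FREE]
Op 5: free(b) -> (freed b); heap: [0-1 ALLOC][2-14 FREE][15-15 ALLOC][16-32 FREE]
Op 6: c = realloc(c, 3) -> c = 15; heap: [0-1 ALLOC][2-14 FREE][15-17 ALLOC][18-32 FREE]

Answer: [0-1 ALLOC][2-14 FREE][15-17 ALLOC][18-32 FREE]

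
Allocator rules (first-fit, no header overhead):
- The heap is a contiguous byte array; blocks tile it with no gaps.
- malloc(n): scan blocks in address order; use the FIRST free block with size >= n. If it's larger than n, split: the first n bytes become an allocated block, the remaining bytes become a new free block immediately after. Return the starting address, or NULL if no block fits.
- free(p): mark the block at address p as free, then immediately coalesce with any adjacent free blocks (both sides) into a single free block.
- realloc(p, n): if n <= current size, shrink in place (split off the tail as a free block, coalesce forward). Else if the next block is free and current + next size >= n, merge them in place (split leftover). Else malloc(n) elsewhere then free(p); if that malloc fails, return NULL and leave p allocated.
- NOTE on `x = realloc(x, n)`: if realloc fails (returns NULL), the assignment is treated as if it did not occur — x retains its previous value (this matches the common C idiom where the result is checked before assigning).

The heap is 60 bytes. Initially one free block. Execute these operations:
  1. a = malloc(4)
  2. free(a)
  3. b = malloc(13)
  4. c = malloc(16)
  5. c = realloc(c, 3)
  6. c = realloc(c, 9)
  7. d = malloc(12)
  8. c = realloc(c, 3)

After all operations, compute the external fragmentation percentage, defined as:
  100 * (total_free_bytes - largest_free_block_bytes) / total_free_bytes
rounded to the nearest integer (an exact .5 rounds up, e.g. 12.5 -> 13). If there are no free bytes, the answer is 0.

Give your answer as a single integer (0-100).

Op 1: a = malloc(4) -> a = 0; heap: [0-3 ALLOC][4-59 FREE]
Op 2: free(a) -> (freed a); heap: [0-59 FREE]
Op 3: b = malloc(13) -> b = 0; heap: [0-12 ALLOC][13-59 FREE]
Op 4: c = malloc(16) -> c = 13; heap: [0-12 ALLOC][13-28 ALLOC][29-59 FREE]
Op 5: c = realloc(c, 3) -> c = 13; heap: [0-12 ALLOC][13-15 ALLOC][16-59 FREE]
Op 6: c = realloc(c, 9) -> c = 13; heap: [0-12 ALLOC][13-21 ALLOC][22-59 FREE]
Op 7: d = malloc(12) -> d = 22; heap: [0-12 ALLOC][13-21 ALLOC][22-33 ALLOC][34-59 FREE]
Op 8: c = realloc(c, 3) -> c = 13; heap: [0-12 ALLOC][13-15 ALLOC][16-21 FREE][22-33 ALLOC][34-59 FREE]
Free blocks: [6 26] total_free=32 largest=26 -> 100*(32-26)/32 = 600/32 = 18.75 -> rounds to 19

Answer: 19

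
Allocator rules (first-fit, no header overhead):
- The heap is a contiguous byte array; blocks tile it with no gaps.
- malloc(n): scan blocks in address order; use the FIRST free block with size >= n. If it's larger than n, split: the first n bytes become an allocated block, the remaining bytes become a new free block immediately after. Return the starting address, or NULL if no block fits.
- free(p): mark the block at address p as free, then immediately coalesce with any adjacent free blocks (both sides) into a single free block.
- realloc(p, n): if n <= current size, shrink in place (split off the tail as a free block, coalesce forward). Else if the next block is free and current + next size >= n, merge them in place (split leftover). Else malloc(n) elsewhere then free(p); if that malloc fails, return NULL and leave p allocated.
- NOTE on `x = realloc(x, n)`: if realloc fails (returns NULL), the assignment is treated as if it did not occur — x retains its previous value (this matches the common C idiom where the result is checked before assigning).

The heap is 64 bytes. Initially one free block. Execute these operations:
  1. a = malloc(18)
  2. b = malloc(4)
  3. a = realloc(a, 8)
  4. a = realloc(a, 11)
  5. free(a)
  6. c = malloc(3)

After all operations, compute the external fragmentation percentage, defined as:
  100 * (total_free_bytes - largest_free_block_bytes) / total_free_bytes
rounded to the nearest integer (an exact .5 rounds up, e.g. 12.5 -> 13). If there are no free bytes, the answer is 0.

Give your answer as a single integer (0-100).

Op 1: a = malloc(18) -> a = 0; heap: [0-17 ALLOC][18-63 FREE]
Op 2: b = malloc(4) -> b = 18; heap: [0-17 ALLOC][18-21 ALLOC][22-63 FREE]
Op 3: a = realloc(a, 8) -> a = 0; heap: [0-7 ALLOC][8-17 FREE][18-21 ALLOC][22-63 FREE]
Op 4: a = realloc(a, 11) -> a = 0; heap: [0-10 ALLOC][11-17 FREE][18-21 ALLOC][22-63 FREE]
Op 5: free(a) -> (freed a); heap: [0-17 FREE][18-21 ALLOC][22-63 FREE]
Op 6: c = malloc(3) -> c = 0; heap: [0-2 ALLOC][3-17 FREE][18-21 ALLOC][22-63 FREE]
Free blocks: [15 42] total_free=57 largest=42 -> 100*(57-42)/57 = 1500/57 ≈ 26.316 -> rounds to 26

Answer: 26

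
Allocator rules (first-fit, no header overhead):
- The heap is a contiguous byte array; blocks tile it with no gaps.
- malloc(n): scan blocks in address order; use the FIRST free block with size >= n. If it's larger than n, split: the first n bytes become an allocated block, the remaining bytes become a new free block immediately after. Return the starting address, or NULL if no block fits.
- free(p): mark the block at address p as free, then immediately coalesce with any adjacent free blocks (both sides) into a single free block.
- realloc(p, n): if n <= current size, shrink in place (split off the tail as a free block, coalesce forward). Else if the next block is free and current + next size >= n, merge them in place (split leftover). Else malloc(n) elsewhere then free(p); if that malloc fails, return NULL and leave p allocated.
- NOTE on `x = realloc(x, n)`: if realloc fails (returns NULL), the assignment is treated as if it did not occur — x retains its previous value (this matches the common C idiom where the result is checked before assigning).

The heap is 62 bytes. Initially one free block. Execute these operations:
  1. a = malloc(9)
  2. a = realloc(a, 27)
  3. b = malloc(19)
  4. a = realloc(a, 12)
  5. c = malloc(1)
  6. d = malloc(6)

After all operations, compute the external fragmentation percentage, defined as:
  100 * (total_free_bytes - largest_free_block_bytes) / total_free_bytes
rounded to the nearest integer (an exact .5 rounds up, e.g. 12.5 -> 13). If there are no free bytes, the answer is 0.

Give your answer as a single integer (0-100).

Op 1: a = malloc(9) -> a = 0; heap: [0-8 ALLOC][9-61 FREE]
Op 2: a = realloc(a, 27) -> a = 0; heap: [0-26 ALLOC][27-61 FREE]
Op 3: b = malloc(19) -> b = 27; heap: [0-26 ALLOC][27-45 ALLOC][46-61 FREE]
Op 4: a = realloc(a, 12) -> a = 0; heap: [0-11 ALLOC][12-26 FREE][27-45 ALLOC][46-61 FREE]
Op 5: c = malloc(1) -> c = 12; heap: [0-11 ALLOC][12-12 ALLOC][13-26 FREE][27-45 ALLOC][46-61 FREE]
Op 6: d = malloc(6) -> d = 13; heap: [0-11 ALLOC][12-12 ALLOC][13-18 ALLOC][19-26 FREE][27-45 ALLOC][46-61 FREE]
Free blocks: [8 16] total_free=24 largest=16 -> 100*(24-16)/24 = 800/24 ≈ 33.333 -> rounds to 33

Answer: 33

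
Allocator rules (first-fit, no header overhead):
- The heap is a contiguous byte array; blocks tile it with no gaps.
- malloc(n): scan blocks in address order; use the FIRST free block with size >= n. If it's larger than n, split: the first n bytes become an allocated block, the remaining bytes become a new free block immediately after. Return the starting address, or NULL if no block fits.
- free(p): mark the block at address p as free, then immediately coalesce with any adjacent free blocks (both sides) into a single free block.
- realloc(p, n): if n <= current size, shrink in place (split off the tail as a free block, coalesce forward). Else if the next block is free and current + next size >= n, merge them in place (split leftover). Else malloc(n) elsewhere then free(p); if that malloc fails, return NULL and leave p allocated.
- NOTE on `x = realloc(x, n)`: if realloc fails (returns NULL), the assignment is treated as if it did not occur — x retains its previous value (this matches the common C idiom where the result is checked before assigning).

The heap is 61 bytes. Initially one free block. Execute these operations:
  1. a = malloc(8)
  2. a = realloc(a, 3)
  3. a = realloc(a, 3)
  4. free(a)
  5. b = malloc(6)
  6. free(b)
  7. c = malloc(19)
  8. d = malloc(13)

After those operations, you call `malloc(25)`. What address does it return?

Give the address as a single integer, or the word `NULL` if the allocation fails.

Answer: 32

Derivation:
Op 1: a = malloc(8) -> a = 0; heap: [0-7 ALLOC][8-60 FREE]
Op 2: a = realloc(a, 3) -> a = 0; heap: [0-2 ALLOC][3-60 FREE]
Op 3: a = realloc(a, 3) -> a = 0; heap: [0-2 ALLOC][3-60 FREE]
Op 4: free(a) -> (freed a); heap: [0-60 FREE]
Op 5: b = malloc(6) -> b = 0; heap: [0-5 ALLOC][6-60 FREE]
Op 6: free(b) -> (freed b); heap: [0-60 FREE]
Op 7: c = malloc(19) -> c = 0; heap: [0-18 ALLOC][19-60 FREE]
Op 8: d = malloc(13) -> d = 19; heap: [0-18 ALLOC][19-31 ALLOC][32-60 FREE]
malloc(25): first-fit scan over [0-18 ALLOC][19-31 ALLOC][32-60 FREE] -> 32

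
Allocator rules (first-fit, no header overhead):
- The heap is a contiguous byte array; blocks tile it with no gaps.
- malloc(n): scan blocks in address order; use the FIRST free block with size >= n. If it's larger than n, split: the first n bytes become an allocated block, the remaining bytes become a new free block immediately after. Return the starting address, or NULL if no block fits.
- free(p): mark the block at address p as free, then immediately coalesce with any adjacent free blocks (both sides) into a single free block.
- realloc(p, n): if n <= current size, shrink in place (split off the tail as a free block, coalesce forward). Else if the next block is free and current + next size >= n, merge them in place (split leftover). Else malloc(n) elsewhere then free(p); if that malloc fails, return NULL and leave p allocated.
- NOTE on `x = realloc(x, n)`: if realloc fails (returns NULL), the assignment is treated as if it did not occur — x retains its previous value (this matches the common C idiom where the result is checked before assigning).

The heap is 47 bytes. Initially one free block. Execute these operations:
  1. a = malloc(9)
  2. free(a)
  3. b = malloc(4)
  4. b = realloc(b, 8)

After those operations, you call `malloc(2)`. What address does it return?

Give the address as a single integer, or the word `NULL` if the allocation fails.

Answer: 8

Derivation:
Op 1: a = malloc(9) -> a = 0; heap: [0-8 ALLOC][9-46 FREE]
Op 2: free(a) -> (freed a); heap: [0-46 FREE]
Op 3: b = malloc(4) -> b = 0; heap: [0-3 ALLOC][4-46 FREE]
Op 4: b = realloc(b, 8) -> b = 0; heap: [0-7 ALLOC][8-46 FREE]
malloc(2): first-fit scan over [0-7 ALLOC][8-46 FREE] -> 8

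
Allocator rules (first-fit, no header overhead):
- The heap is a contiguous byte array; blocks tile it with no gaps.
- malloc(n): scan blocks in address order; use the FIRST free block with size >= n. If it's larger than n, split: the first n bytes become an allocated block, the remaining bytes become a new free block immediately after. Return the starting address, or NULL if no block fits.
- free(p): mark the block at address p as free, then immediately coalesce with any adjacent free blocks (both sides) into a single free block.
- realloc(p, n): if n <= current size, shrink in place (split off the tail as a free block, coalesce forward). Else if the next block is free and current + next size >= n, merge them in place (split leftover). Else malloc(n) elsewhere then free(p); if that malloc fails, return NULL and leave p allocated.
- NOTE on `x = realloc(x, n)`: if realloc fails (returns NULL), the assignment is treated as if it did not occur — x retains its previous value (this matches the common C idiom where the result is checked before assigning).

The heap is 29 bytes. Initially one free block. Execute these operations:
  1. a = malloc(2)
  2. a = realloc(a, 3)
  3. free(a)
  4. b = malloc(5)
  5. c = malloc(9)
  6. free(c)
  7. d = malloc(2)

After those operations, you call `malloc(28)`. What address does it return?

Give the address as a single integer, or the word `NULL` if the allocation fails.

Answer: NULL

Derivation:
Op 1: a = malloc(2) -> a = 0; heap: [0-1 ALLOC][2-28 FREE]
Op 2: a = realloc(a, 3) -> a = 0; heap: [0-2 ALLOC][3-28 FREE]
Op 3: free(a) -> (freed a); heap: [0-28 FREE]
Op 4: b = malloc(5) -> b = 0; heap: [0-4 ALLOC][5-28 FREE]
Op 5: c = malloc(9) -> c = 5; heap: [0-4 ALLOC][5-13 ALLOC][14-28 FREE]
Op 6: free(c) -> (freed c); heap: [0-4 ALLOC][5-28 FREE]
Op 7: d = malloc(2) -> d = 5; heap: [0-4 ALLOC][5-6 ALLOC][7-28 FREE]
malloc(28): first-fit scan over [0-4 ALLOC][5-6 ALLOC][7-28 FREE] -> NULL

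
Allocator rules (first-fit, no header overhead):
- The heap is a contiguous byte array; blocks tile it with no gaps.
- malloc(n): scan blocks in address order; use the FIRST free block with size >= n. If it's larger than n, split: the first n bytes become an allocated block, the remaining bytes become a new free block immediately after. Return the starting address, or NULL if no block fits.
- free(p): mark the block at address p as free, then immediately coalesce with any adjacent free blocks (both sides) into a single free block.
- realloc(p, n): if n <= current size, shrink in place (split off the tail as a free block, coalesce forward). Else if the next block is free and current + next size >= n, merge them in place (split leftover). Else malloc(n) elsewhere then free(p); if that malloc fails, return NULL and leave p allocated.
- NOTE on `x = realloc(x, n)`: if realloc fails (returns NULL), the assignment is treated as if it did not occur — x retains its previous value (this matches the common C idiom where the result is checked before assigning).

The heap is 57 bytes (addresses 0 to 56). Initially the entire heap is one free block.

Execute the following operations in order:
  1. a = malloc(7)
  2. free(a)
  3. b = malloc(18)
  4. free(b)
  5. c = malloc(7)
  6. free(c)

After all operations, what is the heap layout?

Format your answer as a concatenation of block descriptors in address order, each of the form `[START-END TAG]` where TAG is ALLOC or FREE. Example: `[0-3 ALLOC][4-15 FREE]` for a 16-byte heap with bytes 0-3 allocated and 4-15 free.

Op 1: a = malloc(7) -> a = 0; heap: [0-6 ALLOC][7-56 FREE]
Op 2: free(a) -> (freed a); heap: [0-56 FREE]
Op 3: b = malloc(18) -> b = 0; heap: [0-17 ALLOC][18-56 FREE]
Op 4: free(b) -> (freed b); heap: [0-56 FREE]
Op 5: c = malloc(7) -> c = 0; heap: [0-6 ALLOC][7-56 FREE]
Op 6: free(c) -> (freed c); heap: [0-56 FREE]

Answer: [0-56 FREE]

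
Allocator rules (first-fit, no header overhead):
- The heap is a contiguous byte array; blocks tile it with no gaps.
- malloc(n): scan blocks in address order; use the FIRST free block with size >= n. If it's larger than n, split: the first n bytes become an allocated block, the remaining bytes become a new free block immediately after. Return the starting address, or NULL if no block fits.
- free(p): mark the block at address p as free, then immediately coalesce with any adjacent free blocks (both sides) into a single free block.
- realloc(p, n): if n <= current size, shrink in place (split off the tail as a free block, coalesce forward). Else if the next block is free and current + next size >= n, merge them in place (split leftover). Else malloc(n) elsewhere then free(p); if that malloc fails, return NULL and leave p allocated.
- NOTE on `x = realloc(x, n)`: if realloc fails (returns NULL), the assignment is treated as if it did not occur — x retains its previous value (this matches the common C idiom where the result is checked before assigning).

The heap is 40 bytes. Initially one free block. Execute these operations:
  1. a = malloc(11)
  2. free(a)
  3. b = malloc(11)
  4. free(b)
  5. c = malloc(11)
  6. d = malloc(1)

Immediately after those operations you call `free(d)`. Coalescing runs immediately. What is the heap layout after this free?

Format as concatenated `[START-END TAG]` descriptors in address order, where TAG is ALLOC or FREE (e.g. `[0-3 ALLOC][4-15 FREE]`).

Op 1: a = malloc(11) -> a = 0; heap: [0-10 ALLOC][11-39 FREE]
Op 2: free(a) -> (freed a); heap: [0-39 FREE]
Op 3: b = malloc(11) -> b = 0; heap: [0-10 ALLOC][11-39 FREE]
Op 4: free(b) -> (freed b); heap: [0-39 FREE]
Op 5: c = malloc(11) -> c = 0; heap: [0-10 ALLOC][11-39 FREE]
Op 6: d = malloc(1) -> d = 11; heap: [0-10 ALLOC][11-11 ALLOC][12-39 FREE]
free(d): d = 11 -> block [11-11 ALLOC]; mark free, coalesce with adjacent free neighbors -> [0-10 ALLOC][11-39 FREE]

Answer: [0-10 ALLOC][11-39 FREE]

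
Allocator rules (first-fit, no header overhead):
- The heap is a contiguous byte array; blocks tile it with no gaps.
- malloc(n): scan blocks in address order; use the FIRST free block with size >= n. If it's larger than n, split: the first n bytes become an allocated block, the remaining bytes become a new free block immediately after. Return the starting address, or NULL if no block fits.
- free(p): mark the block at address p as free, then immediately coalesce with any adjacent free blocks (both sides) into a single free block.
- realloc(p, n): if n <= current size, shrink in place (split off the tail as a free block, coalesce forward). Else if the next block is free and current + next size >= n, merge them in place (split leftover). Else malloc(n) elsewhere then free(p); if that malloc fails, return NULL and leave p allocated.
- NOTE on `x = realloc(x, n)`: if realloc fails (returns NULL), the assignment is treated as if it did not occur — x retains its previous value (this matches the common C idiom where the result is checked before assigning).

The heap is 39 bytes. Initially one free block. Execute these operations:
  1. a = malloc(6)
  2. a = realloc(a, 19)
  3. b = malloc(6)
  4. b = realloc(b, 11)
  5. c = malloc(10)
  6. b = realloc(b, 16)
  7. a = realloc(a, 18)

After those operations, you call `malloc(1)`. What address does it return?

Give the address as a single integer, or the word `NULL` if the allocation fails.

Op 1: a = malloc(6) -> a = 0; heap: [0-5 ALLOC][6-38 FREE]
Op 2: a = realloc(a, 19) -> a = 0; heap: [0-18 ALLOC][19-38 FREE]
Op 3: b = malloc(6) -> b = 19; heap: [0-18 ALLOC][19-24 ALLOC][25-38 FREE]
Op 4: b = realloc(b, 11) -> b = 19; heap: [0-18 ALLOC][19-29 ALLOC][30-38 FREE]
Op 5: c = malloc(10) -> c = NULL; heap: [0-18 ALLOC][19-29 ALLOC][30-38 FREE]
Op 6: b = realloc(b, 16) -> b = 19; heap: [0-18 ALLOC][19-34 ALLOC][35-38 FREE]
Op 7: a = realloc(a, 18) -> a = 0; heap: [0-17 ALLOC][18-18 FREE][19-34 ALLOC][35-38 FREE]
malloc(1): first-fit scan over [0-17 ALLOC][18-18 FREE][19-34 ALLOC][35-38 FREE] -> 18

Answer: 18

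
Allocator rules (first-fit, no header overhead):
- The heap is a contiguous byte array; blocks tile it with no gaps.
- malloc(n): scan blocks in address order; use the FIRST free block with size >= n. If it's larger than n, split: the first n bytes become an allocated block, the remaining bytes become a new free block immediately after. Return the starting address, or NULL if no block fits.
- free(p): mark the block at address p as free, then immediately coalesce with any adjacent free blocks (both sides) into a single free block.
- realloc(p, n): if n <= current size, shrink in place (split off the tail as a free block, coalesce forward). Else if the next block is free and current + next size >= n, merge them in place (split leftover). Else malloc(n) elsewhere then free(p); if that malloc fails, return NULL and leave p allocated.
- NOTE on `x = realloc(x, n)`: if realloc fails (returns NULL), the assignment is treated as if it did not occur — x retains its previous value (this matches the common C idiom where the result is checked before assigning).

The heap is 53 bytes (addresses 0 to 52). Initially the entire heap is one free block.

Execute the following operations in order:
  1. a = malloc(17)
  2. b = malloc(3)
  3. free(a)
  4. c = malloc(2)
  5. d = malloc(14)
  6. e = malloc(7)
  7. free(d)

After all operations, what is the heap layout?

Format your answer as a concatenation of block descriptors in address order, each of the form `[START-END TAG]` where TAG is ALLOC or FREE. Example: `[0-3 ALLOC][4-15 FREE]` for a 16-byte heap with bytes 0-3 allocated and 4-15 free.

Answer: [0-1 ALLOC][2-16 FREE][17-19 ALLOC][20-26 ALLOC][27-52 FREE]

Derivation:
Op 1: a = malloc(17) -> a = 0; heap: [0-16 ALLOC][17-52 FREE]
Op 2: b = malloc(3) -> b = 17; heap: [0-16 ALLOC][17-19 ALLOC][20-52 FREE]
Op 3: free(a) -> (freed a); heap: [0-16 FREE][17-19 ALLOC][20-52 FREE]
Op 4: c = malloc(2) -> c = 0; heap: [0-1 ALLOC][2-16 FREE][17-19 ALLOC][20-52 FREE]
Op 5: d = malloc(14) -> d = 2; heap: [0-1 ALLOC][2-15 ALLOC][16-16 FREE][17-19 ALLOC][20-52 FREE]
Op 6: e = malloc(7) -> e = 20; heap: [0-1 ALLOC][2-15 ALLOC][16-16 FREE][17-19 ALLOC][20-26 ALLOC][27-52 FREE]
Op 7: free(d) -> (freed d); heap: [0-1 ALLOC][2-16 FREE][17-19 ALLOC][20-26 ALLOC][27-52 FREE]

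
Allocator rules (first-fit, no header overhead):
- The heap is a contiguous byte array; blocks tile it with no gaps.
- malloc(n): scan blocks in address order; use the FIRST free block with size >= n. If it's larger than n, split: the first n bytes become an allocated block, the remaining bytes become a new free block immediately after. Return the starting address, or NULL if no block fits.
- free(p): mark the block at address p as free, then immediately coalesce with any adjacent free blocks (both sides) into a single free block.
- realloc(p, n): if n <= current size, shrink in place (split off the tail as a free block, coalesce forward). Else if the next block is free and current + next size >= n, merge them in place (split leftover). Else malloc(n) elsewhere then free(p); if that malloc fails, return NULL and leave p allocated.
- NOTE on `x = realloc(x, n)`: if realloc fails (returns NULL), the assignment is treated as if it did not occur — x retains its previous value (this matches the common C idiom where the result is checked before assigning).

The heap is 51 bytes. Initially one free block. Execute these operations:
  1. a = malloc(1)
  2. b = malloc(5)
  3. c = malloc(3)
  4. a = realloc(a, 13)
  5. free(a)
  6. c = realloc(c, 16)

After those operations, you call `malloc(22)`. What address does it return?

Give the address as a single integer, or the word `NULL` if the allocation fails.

Answer: 22

Derivation:
Op 1: a = malloc(1) -> a = 0; heap: [0-0 ALLOC][1-50 FREE]
Op 2: b = malloc(5) -> b = 1; heap: [0-0 ALLOC][1-5 ALLOC][6-50 FREE]
Op 3: c = malloc(3) -> c = 6; heap: [0-0 ALLOC][1-5 ALLOC][6-8 ALLOC][9-50 FREE]
Op 4: a = realloc(a, 13) -> a = 9; heap: [0-0 FREE][1-5 ALLOC][6-8 ALLOC][9-21 ALLOC][22-50 FREE]
Op 5: free(a) -> (freed a); heap: [0-0 FREE][1-5 ALLOC][6-8 ALLOC][9-50 FREE]
Op 6: c = realloc(c, 16) -> c = 6; heap: [0-0 FREE][1-5 ALLOC][6-21 ALLOC][22-50 FREE]
malloc(22): first-fit scan over [0-0 FREE][1-5 ALLOC][6-21 ALLOC][22-50 FREE] -> 22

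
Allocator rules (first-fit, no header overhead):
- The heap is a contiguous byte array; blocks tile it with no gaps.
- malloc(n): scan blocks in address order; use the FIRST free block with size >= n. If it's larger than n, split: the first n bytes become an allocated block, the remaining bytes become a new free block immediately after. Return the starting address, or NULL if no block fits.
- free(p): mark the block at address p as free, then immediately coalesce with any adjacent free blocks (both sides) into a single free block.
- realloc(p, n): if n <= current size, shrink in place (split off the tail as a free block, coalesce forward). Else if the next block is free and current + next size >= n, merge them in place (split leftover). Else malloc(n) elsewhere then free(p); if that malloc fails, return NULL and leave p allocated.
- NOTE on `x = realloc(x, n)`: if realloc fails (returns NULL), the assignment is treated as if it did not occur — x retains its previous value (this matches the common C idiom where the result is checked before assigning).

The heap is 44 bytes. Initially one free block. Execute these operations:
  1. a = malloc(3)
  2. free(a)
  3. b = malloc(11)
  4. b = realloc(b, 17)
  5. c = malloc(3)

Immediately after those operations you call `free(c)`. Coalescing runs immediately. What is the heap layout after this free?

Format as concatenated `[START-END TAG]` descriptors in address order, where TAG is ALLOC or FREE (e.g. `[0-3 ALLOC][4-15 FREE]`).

Answer: [0-16 ALLOC][17-43 FREE]

Derivation:
Op 1: a = malloc(3) -> a = 0; heap: [0-2 ALLOC][3-43 FREE]
Op 2: free(a) -> (freed a); heap: [0-43 FREE]
Op 3: b = malloc(11) -> b = 0; heap: [0-10 ALLOC][11-43 FREE]
Op 4: b = realloc(b, 17) -> b = 0; heap: [0-16 ALLOC][17-43 FREE]
Op 5: c = malloc(3) -> c = 17; heap: [0-16 ALLOC][17-19 ALLOC][20-43 FREE]
free(c): c = 17 -> block [17-19 ALLOC]; mark free, coalesce with adjacent free neighbors -> [0-16 ALLOC][17-43 FREE]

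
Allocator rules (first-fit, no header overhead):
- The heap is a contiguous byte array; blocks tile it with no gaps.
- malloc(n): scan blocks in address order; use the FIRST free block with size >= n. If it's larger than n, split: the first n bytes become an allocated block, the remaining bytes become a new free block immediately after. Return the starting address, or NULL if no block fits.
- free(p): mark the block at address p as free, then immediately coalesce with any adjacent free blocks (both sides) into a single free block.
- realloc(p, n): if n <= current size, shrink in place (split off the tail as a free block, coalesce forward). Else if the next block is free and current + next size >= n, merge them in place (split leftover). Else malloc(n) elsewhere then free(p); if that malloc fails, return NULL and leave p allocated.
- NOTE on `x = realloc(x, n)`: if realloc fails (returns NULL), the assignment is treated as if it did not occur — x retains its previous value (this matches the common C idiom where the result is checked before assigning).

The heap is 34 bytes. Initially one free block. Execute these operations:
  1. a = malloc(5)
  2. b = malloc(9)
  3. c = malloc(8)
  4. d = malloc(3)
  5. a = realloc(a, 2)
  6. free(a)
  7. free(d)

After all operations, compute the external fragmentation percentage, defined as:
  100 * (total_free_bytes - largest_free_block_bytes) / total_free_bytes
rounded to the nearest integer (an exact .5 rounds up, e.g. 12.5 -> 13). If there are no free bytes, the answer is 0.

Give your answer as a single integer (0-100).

Answer: 29

Derivation:
Op 1: a = malloc(5) -> a = 0; heap: [0-4 ALLOC][5-33 FREE]
Op 2: b = malloc(9) -> b = 5; heap: [0-4 ALLOC][5-13 ALLOC][14-33 FREE]
Op 3: c = malloc(8) -> c = 14; heap: [0-4 ALLOC][5-13 ALLOC][14-21 ALLOC][22-33 FREE]
Op 4: d = malloc(3) -> d = 22; heap: [0-4 ALLOC][5-13 ALLOC][14-21 ALLOC][22-24 ALLOC][25-33 FREE]
Op 5: a = realloc(a, 2) -> a = 0; heap: [0-1 ALLOC][2-4 FREE][5-13 ALLOC][14-21 ALLOC][22-24 ALLOC][25-33 FREE]
Op 6: free(a) -> (freed a); heap: [0-4 FREE][5-13 ALLOC][14-21 ALLOC][22-24 ALLOC][25-33 FREE]
Op 7: free(d) -> (freed d); heap: [0-4 FREE][5-13 ALLOC][14-21 ALLOC][22-33 FREE]
Free blocks: [5 12] total_free=17 largest=12 -> 100*(17-12)/17 = 500/17 ≈ 29.412 -> rounds to 29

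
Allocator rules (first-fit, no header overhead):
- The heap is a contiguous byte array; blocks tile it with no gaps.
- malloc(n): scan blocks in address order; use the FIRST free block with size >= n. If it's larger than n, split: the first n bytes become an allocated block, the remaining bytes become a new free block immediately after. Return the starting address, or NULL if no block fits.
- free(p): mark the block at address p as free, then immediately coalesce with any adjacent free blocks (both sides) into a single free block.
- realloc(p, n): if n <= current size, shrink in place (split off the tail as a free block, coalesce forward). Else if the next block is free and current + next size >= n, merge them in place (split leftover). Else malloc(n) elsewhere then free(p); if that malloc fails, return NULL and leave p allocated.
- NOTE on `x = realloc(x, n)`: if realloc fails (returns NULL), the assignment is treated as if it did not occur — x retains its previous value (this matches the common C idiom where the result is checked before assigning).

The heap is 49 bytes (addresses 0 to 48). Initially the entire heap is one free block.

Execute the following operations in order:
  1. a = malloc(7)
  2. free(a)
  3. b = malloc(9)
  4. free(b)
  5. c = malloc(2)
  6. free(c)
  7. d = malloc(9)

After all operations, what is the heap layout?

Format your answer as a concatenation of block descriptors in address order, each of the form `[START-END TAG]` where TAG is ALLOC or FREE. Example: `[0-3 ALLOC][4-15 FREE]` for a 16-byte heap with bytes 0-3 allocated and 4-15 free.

Op 1: a = malloc(7) -> a = 0; heap: [0-6 ALLOC][7-48 FREE]
Op 2: free(a) -> (freed a); heap: [0-48 FREE]
Op 3: b = malloc(9) -> b = 0; heap: [0-8 ALLOC][9-48 FREE]
Op 4: free(b) -> (freed b); heap: [0-48 FREE]
Op 5: c = malloc(2) -> c = 0; heap: [0-1 ALLOC][2-48 FREE]
Op 6: free(c) -> (freed c); heap: [0-48 FREE]
Op 7: d = malloc(9) -> d = 0; heap: [0-8 ALLOC][9-48 FREE]

Answer: [0-8 ALLOC][9-48 FREE]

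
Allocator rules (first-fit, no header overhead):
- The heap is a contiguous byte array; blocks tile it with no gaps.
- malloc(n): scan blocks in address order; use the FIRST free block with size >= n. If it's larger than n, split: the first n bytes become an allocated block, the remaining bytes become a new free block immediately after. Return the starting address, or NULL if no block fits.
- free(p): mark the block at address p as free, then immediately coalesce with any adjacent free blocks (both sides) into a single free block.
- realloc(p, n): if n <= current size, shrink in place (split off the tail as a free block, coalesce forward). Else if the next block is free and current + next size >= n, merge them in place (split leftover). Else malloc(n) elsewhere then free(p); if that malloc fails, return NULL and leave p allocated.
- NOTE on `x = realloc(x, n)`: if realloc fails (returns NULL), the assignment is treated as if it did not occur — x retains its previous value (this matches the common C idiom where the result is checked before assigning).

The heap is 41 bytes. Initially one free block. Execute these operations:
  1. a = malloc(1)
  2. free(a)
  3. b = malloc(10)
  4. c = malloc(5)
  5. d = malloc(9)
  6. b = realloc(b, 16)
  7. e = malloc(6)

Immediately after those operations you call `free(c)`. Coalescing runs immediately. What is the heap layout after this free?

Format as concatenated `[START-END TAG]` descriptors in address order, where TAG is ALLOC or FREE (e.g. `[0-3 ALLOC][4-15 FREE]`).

Answer: [0-5 ALLOC][6-14 FREE][15-23 ALLOC][24-39 ALLOC][40-40 FREE]

Derivation:
Op 1: a = malloc(1) -> a = 0; heap: [0-0 ALLOC][1-40 FREE]
Op 2: free(a) -> (freed a); heap: [0-40 FREE]
Op 3: b = malloc(10) -> b = 0; heap: [0-9 ALLOC][10-40 FREE]
Op 4: c = malloc(5) -> c = 10; heap: [0-9 ALLOC][10-14 ALLOC][15-40 FREE]
Op 5: d = malloc(9) -> d = 15; heap: [0-9 ALLOC][10-14 ALLOC][15-23 ALLOC][24-40 FREE]
Op 6: b = realloc(b, 16) -> b = 24; heap: [0-9 FREE][10-14 ALLOC][15-23 ALLOC][24-39 ALLOC][40-40 FREE]
Op 7: e = malloc(6) -> e = 0; heap: [0-5 ALLOC][6-9 FREE][10-14 ALLOC][15-23 ALLOC][24-39 ALLOC][40-40 FREE]
free(c): c = 10 -> block [10-14 ALLOC]; mark free, coalesce with adjacent free neighbors -> [0-5 ALLOC][6-14 FREE][15-23 ALLOC][24-39 ALLOC][40-40 FREE]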